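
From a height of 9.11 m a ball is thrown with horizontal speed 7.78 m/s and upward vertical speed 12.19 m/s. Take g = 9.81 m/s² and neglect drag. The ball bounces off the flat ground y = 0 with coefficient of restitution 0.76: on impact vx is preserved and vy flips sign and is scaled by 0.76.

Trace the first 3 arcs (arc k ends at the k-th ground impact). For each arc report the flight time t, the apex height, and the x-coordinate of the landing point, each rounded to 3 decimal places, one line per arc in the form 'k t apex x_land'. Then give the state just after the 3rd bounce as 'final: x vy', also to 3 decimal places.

1 3.087 16.684 24.016
2 2.803 9.637 45.826
3 2.131 5.566 62.401
final: 62.401 7.942

Arc 1: start y=9.110, vy=12.190 → t=3.087, apex=16.684, x_land=24.016, impact vy=-18.092
  bounce: vy ← 0.76·18.092 = 13.750
Arc 2: start y=0.000, vy=13.750 → t=2.803, apex=9.637, x_land=45.826, impact vy=-13.750
  bounce: vy ← 0.76·13.750 = 10.450
Arc 3: start y=0.000, vy=10.450 → t=2.131, apex=5.566, x_land=62.401, impact vy=-10.450
  bounce: vy ← 0.76·10.450 = 7.942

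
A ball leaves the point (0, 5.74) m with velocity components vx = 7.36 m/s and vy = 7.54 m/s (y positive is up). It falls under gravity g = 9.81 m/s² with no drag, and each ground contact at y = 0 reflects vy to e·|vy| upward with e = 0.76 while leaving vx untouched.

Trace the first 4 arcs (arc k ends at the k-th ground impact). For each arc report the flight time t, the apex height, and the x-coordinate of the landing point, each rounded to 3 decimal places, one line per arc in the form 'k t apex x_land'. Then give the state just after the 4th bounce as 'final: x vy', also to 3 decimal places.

1 2.096 8.638 15.424
2 2.017 4.989 30.269
3 1.533 2.882 41.552
4 1.165 1.664 50.127
final: 50.127 4.343

Arc 1: start y=5.740, vy=7.540 → t=2.096, apex=8.638, x_land=15.424, impact vy=-13.018
  bounce: vy ← 0.76·13.018 = 9.894
Arc 2: start y=0.000, vy=9.894 → t=2.017, apex=4.989, x_land=30.269, impact vy=-9.894
  bounce: vy ← 0.76·9.894 = 7.519
Arc 3: start y=0.000, vy=7.519 → t=1.533, apex=2.882, x_land=41.552, impact vy=-7.519
  bounce: vy ← 0.76·7.519 = 5.715
Arc 4: start y=0.000, vy=5.715 → t=1.165, apex=1.664, x_land=50.127, impact vy=-5.715
  bounce: vy ← 0.76·5.715 = 4.343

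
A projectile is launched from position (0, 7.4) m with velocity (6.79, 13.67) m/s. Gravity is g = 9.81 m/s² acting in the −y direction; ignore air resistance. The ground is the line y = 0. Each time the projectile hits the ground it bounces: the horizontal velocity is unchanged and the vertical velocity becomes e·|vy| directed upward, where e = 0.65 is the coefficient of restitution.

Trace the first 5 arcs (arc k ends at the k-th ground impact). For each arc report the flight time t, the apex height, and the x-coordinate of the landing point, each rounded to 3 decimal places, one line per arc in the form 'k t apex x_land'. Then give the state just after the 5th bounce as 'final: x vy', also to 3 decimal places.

1 3.251 16.924 22.074
2 2.415 7.151 38.471
3 1.570 3.021 49.129
4 1.020 1.276 56.056
5 0.663 0.539 60.559
final: 60.559 2.114

Arc 1: start y=7.400, vy=13.670 → t=3.251, apex=16.924, x_land=22.074, impact vy=-18.222
  bounce: vy ← 0.65·18.222 = 11.845
Arc 2: start y=0.000, vy=11.845 → t=2.415, apex=7.151, x_land=38.471, impact vy=-11.845
  bounce: vy ← 0.65·11.845 = 7.699
Arc 3: start y=0.000, vy=7.699 → t=1.570, apex=3.021, x_land=49.129, impact vy=-7.699
  bounce: vy ← 0.65·7.699 = 5.004
Arc 4: start y=0.000, vy=5.004 → t=1.020, apex=1.276, x_land=56.056, impact vy=-5.004
  bounce: vy ← 0.65·5.004 = 3.253
Arc 5: start y=0.000, vy=3.253 → t=0.663, apex=0.539, x_land=60.559, impact vy=-3.253
  bounce: vy ← 0.65·3.253 = 2.114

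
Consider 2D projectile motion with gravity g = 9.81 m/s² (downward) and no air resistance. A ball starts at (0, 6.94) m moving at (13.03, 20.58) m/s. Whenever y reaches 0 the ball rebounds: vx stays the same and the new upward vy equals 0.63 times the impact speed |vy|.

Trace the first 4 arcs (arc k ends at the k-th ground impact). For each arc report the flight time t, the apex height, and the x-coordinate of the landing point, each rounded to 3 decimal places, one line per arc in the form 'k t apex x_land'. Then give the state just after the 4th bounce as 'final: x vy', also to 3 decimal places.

Arc 1: start y=6.940, vy=20.580 → t=4.509, apex=28.527, x_land=58.758, impact vy=-23.658
  bounce: vy ← 0.63·23.658 = 14.905
Arc 2: start y=0.000, vy=14.905 → t=3.039, apex=11.322, x_land=98.352, impact vy=-14.905
  bounce: vy ← 0.63·14.905 = 9.390
Arc 3: start y=0.000, vy=9.390 → t=1.914, apex=4.494, x_land=123.296, impact vy=-9.390
  bounce: vy ← 0.63·9.390 = 5.916
Arc 4: start y=0.000, vy=5.916 → t=1.206, apex=1.784, x_land=139.010, impact vy=-5.916
  bounce: vy ← 0.63·5.916 = 3.727

1 4.509 28.527 58.758
2 3.039 11.322 98.352
3 1.914 4.494 123.296
4 1.206 1.784 139.010
final: 139.010 3.727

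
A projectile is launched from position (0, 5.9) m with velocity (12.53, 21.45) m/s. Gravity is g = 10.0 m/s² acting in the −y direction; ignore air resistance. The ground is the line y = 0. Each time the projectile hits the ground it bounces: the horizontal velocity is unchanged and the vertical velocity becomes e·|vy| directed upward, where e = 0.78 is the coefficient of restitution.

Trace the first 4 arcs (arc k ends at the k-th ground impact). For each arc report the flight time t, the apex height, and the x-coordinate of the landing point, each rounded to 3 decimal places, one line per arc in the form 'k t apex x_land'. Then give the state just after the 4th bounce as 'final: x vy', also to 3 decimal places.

1 4.549 28.905 57.004
2 3.751 17.586 104.002
3 2.926 10.699 140.660
4 2.282 6.509 169.253
final: 169.253 8.900

Arc 1: start y=5.900, vy=21.450 → t=4.549, apex=28.905, x_land=57.004, impact vy=-24.044
  bounce: vy ← 0.78·24.044 = 18.754
Arc 2: start y=0.000, vy=18.754 → t=3.751, apex=17.586, x_land=104.002, impact vy=-18.754
  bounce: vy ← 0.78·18.754 = 14.628
Arc 3: start y=0.000, vy=14.628 → t=2.926, apex=10.699, x_land=140.660, impact vy=-14.628
  bounce: vy ← 0.78·14.628 = 11.410
Arc 4: start y=0.000, vy=11.410 → t=2.282, apex=6.509, x_land=169.253, impact vy=-11.410
  bounce: vy ← 0.78·11.410 = 8.900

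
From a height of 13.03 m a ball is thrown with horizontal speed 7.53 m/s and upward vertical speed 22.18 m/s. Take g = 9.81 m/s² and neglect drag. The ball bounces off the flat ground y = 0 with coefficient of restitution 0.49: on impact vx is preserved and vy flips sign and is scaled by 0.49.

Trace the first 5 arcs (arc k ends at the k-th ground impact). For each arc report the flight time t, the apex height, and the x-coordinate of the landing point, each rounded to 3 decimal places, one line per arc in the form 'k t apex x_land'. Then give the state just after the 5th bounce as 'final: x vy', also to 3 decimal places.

Arc 1: start y=13.030, vy=22.180 → t=5.048, apex=38.104, x_land=38.013, impact vy=-27.342
  bounce: vy ← 0.49·27.342 = 13.398
Arc 2: start y=0.000, vy=13.398 → t=2.731, apex=9.149, x_land=58.580, impact vy=-13.398
  bounce: vy ← 0.49·13.398 = 6.565
Arc 3: start y=0.000, vy=6.565 → t=1.338, apex=2.197, x_land=68.658, impact vy=-6.565
  bounce: vy ← 0.49·6.565 = 3.217
Arc 4: start y=0.000, vy=3.217 → t=0.656, apex=0.527, x_land=73.597, impact vy=-3.217
  bounce: vy ← 0.49·3.217 = 1.576
Arc 5: start y=0.000, vy=1.576 → t=0.321, apex=0.127, x_land=76.017, impact vy=-1.576
  bounce: vy ← 0.49·1.576 = 0.772

1 5.048 38.104 38.013
2 2.731 9.149 58.580
3 1.338 2.197 68.658
4 0.656 0.527 73.597
5 0.321 0.127 76.017
final: 76.017 0.772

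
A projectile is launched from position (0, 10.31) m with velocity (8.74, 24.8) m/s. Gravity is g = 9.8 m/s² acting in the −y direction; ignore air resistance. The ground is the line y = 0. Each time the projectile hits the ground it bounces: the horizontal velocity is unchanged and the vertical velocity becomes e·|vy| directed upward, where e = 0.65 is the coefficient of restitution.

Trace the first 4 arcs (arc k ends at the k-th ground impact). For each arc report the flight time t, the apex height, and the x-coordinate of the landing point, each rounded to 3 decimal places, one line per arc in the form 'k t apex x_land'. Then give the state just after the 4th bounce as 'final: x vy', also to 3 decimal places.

Arc 1: start y=10.310, vy=24.800 → t=5.447, apex=41.690, x_land=47.611, impact vy=-28.585
  bounce: vy ← 0.65·28.585 = 18.580
Arc 2: start y=0.000, vy=18.580 → t=3.792, apex=17.614, x_land=80.752, impact vy=-18.580
  bounce: vy ← 0.65·18.580 = 12.077
Arc 3: start y=0.000, vy=12.077 → t=2.465, apex=7.442, x_land=102.294, impact vy=-12.077
  bounce: vy ← 0.65·12.077 = 7.850
Arc 4: start y=0.000, vy=7.850 → t=1.602, apex=3.144, x_land=116.296, impact vy=-7.850
  bounce: vy ← 0.65·7.850 = 5.103

1 5.447 41.690 47.611
2 3.792 17.614 80.752
3 2.465 7.442 102.294
4 1.602 3.144 116.296
final: 116.296 5.103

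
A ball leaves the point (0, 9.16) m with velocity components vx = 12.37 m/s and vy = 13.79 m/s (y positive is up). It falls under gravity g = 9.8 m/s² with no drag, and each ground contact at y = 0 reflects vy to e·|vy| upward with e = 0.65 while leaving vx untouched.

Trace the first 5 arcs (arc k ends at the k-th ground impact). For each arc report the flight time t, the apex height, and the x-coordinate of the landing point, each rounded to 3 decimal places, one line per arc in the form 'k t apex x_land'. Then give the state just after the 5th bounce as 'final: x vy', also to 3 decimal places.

1 3.369 18.862 41.676
2 2.551 7.969 73.227
3 1.658 3.367 93.735
4 1.078 1.423 107.066
5 0.700 0.601 115.730
final: 115.730 2.231

Arc 1: start y=9.160, vy=13.790 → t=3.369, apex=18.862, x_land=41.676, impact vy=-19.228
  bounce: vy ← 0.65·19.228 = 12.498
Arc 2: start y=0.000, vy=12.498 → t=2.551, apex=7.969, x_land=73.227, impact vy=-12.498
  bounce: vy ← 0.65·12.498 = 8.124
Arc 3: start y=0.000, vy=8.124 → t=1.658, apex=3.367, x_land=93.735, impact vy=-8.124
  bounce: vy ← 0.65·8.124 = 5.280
Arc 4: start y=0.000, vy=5.280 → t=1.078, apex=1.423, x_land=107.066, impact vy=-5.280
  bounce: vy ← 0.65·5.280 = 3.432
Arc 5: start y=0.000, vy=3.432 → t=0.700, apex=0.601, x_land=115.730, impact vy=-3.432
  bounce: vy ← 0.65·3.432 = 2.231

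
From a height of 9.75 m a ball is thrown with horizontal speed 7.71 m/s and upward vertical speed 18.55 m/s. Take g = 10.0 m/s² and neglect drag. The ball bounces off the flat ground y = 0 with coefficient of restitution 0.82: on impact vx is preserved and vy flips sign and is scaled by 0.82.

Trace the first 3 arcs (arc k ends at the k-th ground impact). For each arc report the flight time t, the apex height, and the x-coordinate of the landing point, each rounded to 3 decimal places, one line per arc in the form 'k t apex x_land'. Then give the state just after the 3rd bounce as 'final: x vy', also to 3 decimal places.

1 4.177 26.955 32.204
2 3.808 18.125 61.562
3 3.122 12.187 85.636
final: 85.636 12.802

Arc 1: start y=9.750, vy=18.550 → t=4.177, apex=26.955, x_land=32.204, impact vy=-23.219
  bounce: vy ← 0.82·23.219 = 19.039
Arc 2: start y=0.000, vy=19.039 → t=3.808, apex=18.125, x_land=61.562, impact vy=-19.039
  bounce: vy ← 0.82·19.039 = 15.612
Arc 3: start y=0.000, vy=15.612 → t=3.122, apex=12.187, x_land=85.636, impact vy=-15.612
  bounce: vy ← 0.82·15.612 = 12.802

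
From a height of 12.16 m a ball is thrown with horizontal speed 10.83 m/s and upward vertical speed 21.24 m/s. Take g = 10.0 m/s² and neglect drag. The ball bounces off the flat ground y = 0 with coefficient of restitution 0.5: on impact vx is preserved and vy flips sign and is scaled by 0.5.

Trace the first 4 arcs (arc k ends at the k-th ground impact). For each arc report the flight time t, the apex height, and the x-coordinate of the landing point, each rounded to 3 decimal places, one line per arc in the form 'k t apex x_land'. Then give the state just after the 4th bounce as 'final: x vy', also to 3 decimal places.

Arc 1: start y=12.160, vy=21.240 → t=4.759, apex=34.717, x_land=51.540, impact vy=-26.350
  bounce: vy ← 0.5·26.350 = 13.175
Arc 2: start y=0.000, vy=13.175 → t=2.635, apex=8.679, x_land=80.078, impact vy=-13.175
  bounce: vy ← 0.5·13.175 = 6.588
Arc 3: start y=0.000, vy=6.588 → t=1.318, apex=2.170, x_land=94.346, impact vy=-6.588
  bounce: vy ← 0.5·6.588 = 3.294
Arc 4: start y=0.000, vy=3.294 → t=0.659, apex=0.542, x_land=101.481, impact vy=-3.294
  bounce: vy ← 0.5·3.294 = 1.647

1 4.759 34.717 51.540
2 2.635 8.679 80.078
3 1.318 2.170 94.346
4 0.659 0.542 101.481
final: 101.481 1.647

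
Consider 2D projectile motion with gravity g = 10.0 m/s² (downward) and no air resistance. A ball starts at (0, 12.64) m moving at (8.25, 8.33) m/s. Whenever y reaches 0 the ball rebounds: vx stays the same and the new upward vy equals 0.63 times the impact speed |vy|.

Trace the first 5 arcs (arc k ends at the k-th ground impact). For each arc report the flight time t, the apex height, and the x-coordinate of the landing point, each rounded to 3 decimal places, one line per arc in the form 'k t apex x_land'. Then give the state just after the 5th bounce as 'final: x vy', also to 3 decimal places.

1 2.628 16.109 21.681
2 2.262 6.394 40.339
3 1.425 2.538 52.094
4 0.898 1.007 59.500
5 0.566 0.400 64.165
final: 64.165 1.781

Arc 1: start y=12.640, vy=8.330 → t=2.628, apex=16.109, x_land=21.681, impact vy=-17.950
  bounce: vy ← 0.63·17.950 = 11.308
Arc 2: start y=0.000, vy=11.308 → t=2.262, apex=6.394, x_land=40.339, impact vy=-11.308
  bounce: vy ← 0.63·11.308 = 7.124
Arc 3: start y=0.000, vy=7.124 → t=1.425, apex=2.538, x_land=52.094, impact vy=-7.124
  bounce: vy ← 0.63·7.124 = 4.488
Arc 4: start y=0.000, vy=4.488 → t=0.898, apex=1.007, x_land=59.500, impact vy=-4.488
  bounce: vy ← 0.63·4.488 = 2.828
Arc 5: start y=0.000, vy=2.828 → t=0.566, apex=0.400, x_land=64.165, impact vy=-2.828
  bounce: vy ← 0.63·2.828 = 1.781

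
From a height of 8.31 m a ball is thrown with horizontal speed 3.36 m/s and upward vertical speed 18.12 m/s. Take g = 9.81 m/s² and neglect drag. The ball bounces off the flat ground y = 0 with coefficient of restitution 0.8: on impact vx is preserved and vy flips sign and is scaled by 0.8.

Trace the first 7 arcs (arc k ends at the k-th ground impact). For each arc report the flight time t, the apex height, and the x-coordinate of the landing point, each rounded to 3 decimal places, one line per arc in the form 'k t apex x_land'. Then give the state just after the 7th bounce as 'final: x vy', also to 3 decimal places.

1 4.107 25.045 13.799
2 3.615 16.029 25.946
3 2.892 10.258 35.665
4 2.314 6.565 43.439
5 1.851 4.202 49.659
6 1.481 2.689 54.635
7 1.185 1.721 58.615
final: 58.615 4.649

Arc 1: start y=8.310, vy=18.120 → t=4.107, apex=25.045, x_land=13.799, impact vy=-22.167
  bounce: vy ← 0.8·22.167 = 17.734
Arc 2: start y=0.000, vy=17.734 → t=3.615, apex=16.029, x_land=25.946, impact vy=-17.734
  bounce: vy ← 0.8·17.734 = 14.187
Arc 3: start y=0.000, vy=14.187 → t=2.892, apex=10.258, x_land=35.665, impact vy=-14.187
  bounce: vy ← 0.8·14.187 = 11.350
Arc 4: start y=0.000, vy=11.350 → t=2.314, apex=6.565, x_land=43.439, impact vy=-11.350
  bounce: vy ← 0.8·11.350 = 9.080
Arc 5: start y=0.000, vy=9.080 → t=1.851, apex=4.202, x_land=49.659, impact vy=-9.080
  bounce: vy ← 0.8·9.080 = 7.264
Arc 6: start y=0.000, vy=7.264 → t=1.481, apex=2.689, x_land=54.635, impact vy=-7.264
  bounce: vy ← 0.8·7.264 = 5.811
Arc 7: start y=0.000, vy=5.811 → t=1.185, apex=1.721, x_land=58.615, impact vy=-5.811
  bounce: vy ← 0.8·5.811 = 4.649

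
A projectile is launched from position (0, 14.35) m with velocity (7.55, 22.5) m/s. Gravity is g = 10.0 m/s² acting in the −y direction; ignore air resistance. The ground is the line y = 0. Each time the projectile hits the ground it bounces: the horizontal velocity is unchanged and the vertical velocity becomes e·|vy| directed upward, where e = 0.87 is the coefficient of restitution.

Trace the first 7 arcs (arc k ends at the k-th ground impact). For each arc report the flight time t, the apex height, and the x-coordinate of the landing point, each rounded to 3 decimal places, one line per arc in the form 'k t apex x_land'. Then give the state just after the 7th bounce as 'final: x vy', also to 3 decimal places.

Arc 1: start y=14.350, vy=22.500 → t=5.066, apex=39.663, x_land=38.252, impact vy=-28.165
  bounce: vy ← 0.87·28.165 = 24.503
Arc 2: start y=0.000, vy=24.503 → t=4.901, apex=30.021, x_land=75.252, impact vy=-24.503
  bounce: vy ← 0.87·24.503 = 21.318
Arc 3: start y=0.000, vy=21.318 → t=4.264, apex=22.723, x_land=107.442, impact vy=-21.318
  bounce: vy ← 0.87·21.318 = 18.547
Arc 4: start y=0.000, vy=18.547 → t=3.709, apex=17.199, x_land=135.447, impact vy=-18.547
  bounce: vy ← 0.87·18.547 = 16.135
Arc 5: start y=0.000, vy=16.135 → t=3.227, apex=13.018, x_land=159.812, impact vy=-16.135
  bounce: vy ← 0.87·16.135 = 14.038
Arc 6: start y=0.000, vy=14.038 → t=2.808, apex=9.853, x_land=181.009, impact vy=-14.038
  bounce: vy ← 0.87·14.038 = 12.213
Arc 7: start y=0.000, vy=12.213 → t=2.443, apex=7.458, x_land=199.450, impact vy=-12.213
  bounce: vy ← 0.87·12.213 = 10.625

1 5.066 39.663 38.252
2 4.901 30.021 75.252
3 4.264 22.723 107.442
4 3.709 17.199 135.447
5 3.227 13.018 159.812
6 2.808 9.853 181.009
7 2.443 7.458 199.450
final: 199.450 10.625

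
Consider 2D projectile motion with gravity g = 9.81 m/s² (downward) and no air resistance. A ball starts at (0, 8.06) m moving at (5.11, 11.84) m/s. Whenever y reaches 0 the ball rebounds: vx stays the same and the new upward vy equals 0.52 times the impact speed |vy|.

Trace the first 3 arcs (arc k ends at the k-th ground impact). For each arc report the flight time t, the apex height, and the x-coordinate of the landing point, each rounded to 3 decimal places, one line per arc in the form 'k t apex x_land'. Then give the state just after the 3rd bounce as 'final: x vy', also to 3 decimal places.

Arc 1: start y=8.060, vy=11.840 → t=2.968, apex=15.205, x_land=15.164, impact vy=-17.272
  bounce: vy ← 0.52·17.272 = 8.981
Arc 2: start y=0.000, vy=8.981 → t=1.831, apex=4.111, x_land=24.521, impact vy=-8.981
  bounce: vy ← 0.52·8.981 = 4.670
Arc 3: start y=0.000, vy=4.670 → t=0.952, apex=1.112, x_land=29.387, impact vy=-4.670
  bounce: vy ← 0.52·4.670 = 2.429

1 2.968 15.205 15.164
2 1.831 4.111 24.521
3 0.952 1.112 29.387
final: 29.387 2.429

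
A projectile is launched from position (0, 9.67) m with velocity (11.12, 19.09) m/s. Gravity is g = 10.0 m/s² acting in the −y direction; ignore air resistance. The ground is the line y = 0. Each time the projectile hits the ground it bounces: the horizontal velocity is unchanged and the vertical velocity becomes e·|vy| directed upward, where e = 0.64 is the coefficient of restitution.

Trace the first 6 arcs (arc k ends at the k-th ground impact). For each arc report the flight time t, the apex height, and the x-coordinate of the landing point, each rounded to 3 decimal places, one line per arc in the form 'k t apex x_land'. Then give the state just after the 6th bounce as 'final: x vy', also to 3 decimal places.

Arc 1: start y=9.670, vy=19.090 → t=4.271, apex=27.891, x_land=47.492, impact vy=-23.618
  bounce: vy ← 0.64·23.618 = 15.116
Arc 2: start y=0.000, vy=15.116 → t=3.023, apex=11.424, x_land=81.109, impact vy=-15.116
  bounce: vy ← 0.64·15.116 = 9.674
Arc 3: start y=0.000, vy=9.674 → t=1.935, apex=4.679, x_land=102.624, impact vy=-9.674
  bounce: vy ← 0.64·9.674 = 6.191
Arc 4: start y=0.000, vy=6.191 → t=1.238, apex=1.917, x_land=116.394, impact vy=-6.191
  bounce: vy ← 0.64·6.191 = 3.963
Arc 5: start y=0.000, vy=3.963 → t=0.793, apex=0.785, x_land=125.207, impact vy=-3.963
  bounce: vy ← 0.64·3.963 = 2.536
Arc 6: start y=0.000, vy=2.536 → t=0.507, apex=0.322, x_land=130.847, impact vy=-2.536
  bounce: vy ← 0.64·2.536 = 1.623

1 4.271 27.891 47.492
2 3.023 11.424 81.109
3 1.935 4.679 102.624
4 1.238 1.917 116.394
5 0.793 0.785 125.207
6 0.507 0.322 130.847
final: 130.847 1.623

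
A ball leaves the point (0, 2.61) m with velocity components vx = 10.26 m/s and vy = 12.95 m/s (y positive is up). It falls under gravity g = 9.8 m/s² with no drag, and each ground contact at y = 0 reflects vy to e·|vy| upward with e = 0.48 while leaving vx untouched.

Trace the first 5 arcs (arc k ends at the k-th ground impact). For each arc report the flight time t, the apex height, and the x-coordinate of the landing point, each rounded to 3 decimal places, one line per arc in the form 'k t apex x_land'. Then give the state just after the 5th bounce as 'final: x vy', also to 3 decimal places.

Arc 1: start y=2.610, vy=12.950 → t=2.831, apex=11.166, x_land=29.046, impact vy=-14.794
  bounce: vy ← 0.48·14.794 = 7.101
Arc 2: start y=0.000, vy=7.101 → t=1.449, apex=2.573, x_land=43.915, impact vy=-7.101
  bounce: vy ← 0.48·7.101 = 3.409
Arc 3: start y=0.000, vy=3.409 → t=0.696, apex=0.593, x_land=51.052, impact vy=-3.409
  bounce: vy ← 0.48·3.409 = 1.636
Arc 4: start y=0.000, vy=1.636 → t=0.334, apex=0.137, x_land=54.478, impact vy=-1.636
  bounce: vy ← 0.48·1.636 = 0.785
Arc 5: start y=0.000, vy=0.785 → t=0.160, apex=0.031, x_land=56.122, impact vy=-0.785
  bounce: vy ← 0.48·0.785 = 0.377

1 2.831 11.166 29.046
2 1.449 2.573 43.915
3 0.696 0.593 51.052
4 0.334 0.137 54.478
5 0.160 0.031 56.122
final: 56.122 0.377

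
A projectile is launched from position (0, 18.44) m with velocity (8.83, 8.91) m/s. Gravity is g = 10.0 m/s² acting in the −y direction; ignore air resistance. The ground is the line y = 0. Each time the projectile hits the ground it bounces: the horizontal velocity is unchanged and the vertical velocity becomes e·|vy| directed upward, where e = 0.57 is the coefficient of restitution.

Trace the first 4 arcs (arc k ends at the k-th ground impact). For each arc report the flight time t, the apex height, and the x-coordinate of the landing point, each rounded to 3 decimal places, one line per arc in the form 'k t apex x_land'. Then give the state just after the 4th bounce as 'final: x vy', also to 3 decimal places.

Arc 1: start y=18.440, vy=8.910 → t=3.008, apex=22.409, x_land=26.561, impact vy=-21.170
  bounce: vy ← 0.57·21.170 = 12.067
Arc 2: start y=0.000, vy=12.067 → t=2.413, apex=7.281, x_land=47.872, impact vy=-12.067
  bounce: vy ← 0.57·12.067 = 6.878
Arc 3: start y=0.000, vy=6.878 → t=1.376, apex=2.366, x_land=60.019, impact vy=-6.878
  bounce: vy ← 0.57·6.878 = 3.921
Arc 4: start y=0.000, vy=3.921 → t=0.784, apex=0.769, x_land=66.942, impact vy=-3.921
  bounce: vy ← 0.57·3.921 = 2.235

1 3.008 22.409 26.561
2 2.413 7.281 47.872
3 1.376 2.366 60.019
4 0.784 0.769 66.942
final: 66.942 2.235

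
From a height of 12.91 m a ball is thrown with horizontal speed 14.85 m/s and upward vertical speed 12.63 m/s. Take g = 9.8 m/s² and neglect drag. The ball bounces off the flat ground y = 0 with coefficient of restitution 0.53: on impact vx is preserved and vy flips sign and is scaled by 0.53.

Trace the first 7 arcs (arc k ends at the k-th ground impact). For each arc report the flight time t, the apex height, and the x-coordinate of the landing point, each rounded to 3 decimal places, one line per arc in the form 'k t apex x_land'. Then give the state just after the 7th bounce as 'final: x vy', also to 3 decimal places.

Arc 1: start y=12.910, vy=12.630 → t=3.361, apex=21.049, x_land=49.916, impact vy=-20.311
  bounce: vy ← 0.53·20.311 = 10.765
Arc 2: start y=0.000, vy=10.765 → t=2.197, apex=5.913, x_land=82.541, impact vy=-10.765
  bounce: vy ← 0.53·10.765 = 5.705
Arc 3: start y=0.000, vy=5.705 → t=1.164, apex=1.661, x_land=99.832, impact vy=-5.705
  bounce: vy ← 0.53·5.705 = 3.024
Arc 4: start y=0.000, vy=3.024 → t=0.617, apex=0.467, x_land=108.996, impact vy=-3.024
  bounce: vy ← 0.53·3.024 = 1.603
Arc 5: start y=0.000, vy=1.603 → t=0.327, apex=0.131, x_land=113.853, impact vy=-1.603
  bounce: vy ← 0.53·1.603 = 0.849
Arc 6: start y=0.000, vy=0.849 → t=0.173, apex=0.037, x_land=116.428, impact vy=-0.849
  bounce: vy ← 0.53·0.849 = 0.450
Arc 7: start y=0.000, vy=0.450 → t=0.092, apex=0.010, x_land=117.792, impact vy=-0.450
  bounce: vy ← 0.53·0.450 = 0.239

1 3.361 21.049 49.916
2 2.197 5.913 82.541
3 1.164 1.661 99.832
4 0.617 0.467 108.996
5 0.327 0.131 113.853
6 0.173 0.037 116.428
7 0.092 0.010 117.792
final: 117.792 0.239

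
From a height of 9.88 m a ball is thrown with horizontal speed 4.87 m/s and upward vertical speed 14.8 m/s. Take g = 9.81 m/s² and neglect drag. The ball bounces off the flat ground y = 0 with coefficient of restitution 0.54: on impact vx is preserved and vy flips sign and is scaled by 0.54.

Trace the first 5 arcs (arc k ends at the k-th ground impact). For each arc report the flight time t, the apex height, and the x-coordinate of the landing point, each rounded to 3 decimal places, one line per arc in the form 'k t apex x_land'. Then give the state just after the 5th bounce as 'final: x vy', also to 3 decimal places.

Arc 1: start y=9.880, vy=14.800 → t=3.580, apex=21.044, x_land=17.434, impact vy=-20.320
  bounce: vy ← 0.54·20.320 = 10.973
Arc 2: start y=0.000, vy=10.973 → t=2.237, apex=6.136, x_land=28.329, impact vy=-10.973
  bounce: vy ← 0.54·10.973 = 5.925
Arc 3: start y=0.000, vy=5.925 → t=1.208, apex=1.789, x_land=34.212, impact vy=-5.925
  bounce: vy ← 0.54·5.925 = 3.200
Arc 4: start y=0.000, vy=3.200 → t=0.652, apex=0.522, x_land=37.388, impact vy=-3.200
  bounce: vy ← 0.54·3.200 = 1.728
Arc 5: start y=0.000, vy=1.728 → t=0.352, apex=0.152, x_land=39.104, impact vy=-1.728
  bounce: vy ← 0.54·1.728 = 0.933

1 3.580 21.044 17.434
2 2.237 6.136 28.329
3 1.208 1.789 34.212
4 0.652 0.522 37.388
5 0.352 0.152 39.104
final: 39.104 0.933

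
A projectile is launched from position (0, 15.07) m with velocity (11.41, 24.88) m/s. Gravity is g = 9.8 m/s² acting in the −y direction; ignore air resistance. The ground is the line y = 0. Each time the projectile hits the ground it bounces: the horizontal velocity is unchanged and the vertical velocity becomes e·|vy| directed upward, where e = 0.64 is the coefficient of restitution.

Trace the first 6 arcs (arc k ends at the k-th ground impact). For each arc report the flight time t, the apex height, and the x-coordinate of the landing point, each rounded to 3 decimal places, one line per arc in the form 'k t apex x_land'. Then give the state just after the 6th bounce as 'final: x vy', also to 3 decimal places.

Arc 1: start y=15.070, vy=24.880 → t=5.624, apex=46.652, x_land=64.174, impact vy=-30.239
  bounce: vy ← 0.64·30.239 = 19.353
Arc 2: start y=0.000, vy=19.353 → t=3.950, apex=19.109, x_land=109.239, impact vy=-19.353
  bounce: vy ← 0.64·19.353 = 12.386
Arc 3: start y=0.000, vy=12.386 → t=2.528, apex=7.827, x_land=138.080, impact vy=-12.386
  bounce: vy ← 0.64·12.386 = 7.927
Arc 4: start y=0.000, vy=7.927 → t=1.618, apex=3.206, x_land=156.538, impact vy=-7.927
  bounce: vy ← 0.64·7.927 = 5.073
Arc 5: start y=0.000, vy=5.073 → t=1.035, apex=1.313, x_land=168.352, impact vy=-5.073
  bounce: vy ← 0.64·5.073 = 3.247
Arc 6: start y=0.000, vy=3.247 → t=0.663, apex=0.538, x_land=175.912, impact vy=-3.247
  bounce: vy ← 0.64·3.247 = 2.078

1 5.624 46.652 64.174
2 3.950 19.109 109.239
3 2.528 7.827 138.080
4 1.618 3.206 156.538
5 1.035 1.313 168.352
6 0.663 0.538 175.912
final: 175.912 2.078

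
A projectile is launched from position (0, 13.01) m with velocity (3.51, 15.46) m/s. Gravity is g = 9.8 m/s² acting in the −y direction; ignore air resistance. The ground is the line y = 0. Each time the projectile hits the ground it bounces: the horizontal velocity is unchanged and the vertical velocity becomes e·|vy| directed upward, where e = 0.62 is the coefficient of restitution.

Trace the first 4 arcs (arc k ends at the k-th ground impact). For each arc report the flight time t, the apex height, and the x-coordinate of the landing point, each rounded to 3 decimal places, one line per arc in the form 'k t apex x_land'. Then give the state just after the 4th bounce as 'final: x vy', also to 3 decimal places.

1 3.846 25.204 13.498
2 2.812 9.689 23.369
3 1.744 3.724 29.489
4 1.081 1.432 33.284
final: 33.284 3.284

Arc 1: start y=13.010, vy=15.460 → t=3.846, apex=25.204, x_land=13.498, impact vy=-22.226
  bounce: vy ← 0.62·22.226 = 13.780
Arc 2: start y=0.000, vy=13.780 → t=2.812, apex=9.689, x_land=23.369, impact vy=-13.780
  bounce: vy ← 0.62·13.780 = 8.544
Arc 3: start y=0.000, vy=8.544 → t=1.744, apex=3.724, x_land=29.489, impact vy=-8.544
  bounce: vy ← 0.62·8.544 = 5.297
Arc 4: start y=0.000, vy=5.297 → t=1.081, apex=1.432, x_land=33.284, impact vy=-5.297
  bounce: vy ← 0.62·5.297 = 3.284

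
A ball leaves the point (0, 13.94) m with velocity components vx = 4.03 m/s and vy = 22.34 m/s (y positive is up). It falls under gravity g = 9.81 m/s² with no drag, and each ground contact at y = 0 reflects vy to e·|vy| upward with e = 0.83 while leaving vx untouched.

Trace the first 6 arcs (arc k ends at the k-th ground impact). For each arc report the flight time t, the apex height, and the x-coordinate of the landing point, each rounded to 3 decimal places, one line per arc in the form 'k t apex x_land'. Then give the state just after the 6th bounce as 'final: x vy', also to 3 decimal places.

1 5.111 39.377 20.596
2 4.703 27.127 39.550
3 3.904 18.688 55.283
4 3.240 12.874 68.341
5 2.689 8.869 79.179
6 2.232 6.110 88.174
final: 88.174 9.087

Arc 1: start y=13.940, vy=22.340 → t=5.111, apex=39.377, x_land=20.596, impact vy=-27.795
  bounce: vy ← 0.83·27.795 = 23.070
Arc 2: start y=0.000, vy=23.070 → t=4.703, apex=27.127, x_land=39.550, impact vy=-23.070
  bounce: vy ← 0.83·23.070 = 19.148
Arc 3: start y=0.000, vy=19.148 → t=3.904, apex=18.688, x_land=55.283, impact vy=-19.148
  bounce: vy ← 0.83·19.148 = 15.893
Arc 4: start y=0.000, vy=15.893 → t=3.240, apex=12.874, x_land=68.341, impact vy=-15.893
  bounce: vy ← 0.83·15.893 = 13.191
Arc 5: start y=0.000, vy=13.191 → t=2.689, apex=8.869, x_land=79.179, impact vy=-13.191
  bounce: vy ← 0.83·13.191 = 10.949
Arc 6: start y=0.000, vy=10.949 → t=2.232, apex=6.110, x_land=88.174, impact vy=-10.949
  bounce: vy ← 0.83·10.949 = 9.087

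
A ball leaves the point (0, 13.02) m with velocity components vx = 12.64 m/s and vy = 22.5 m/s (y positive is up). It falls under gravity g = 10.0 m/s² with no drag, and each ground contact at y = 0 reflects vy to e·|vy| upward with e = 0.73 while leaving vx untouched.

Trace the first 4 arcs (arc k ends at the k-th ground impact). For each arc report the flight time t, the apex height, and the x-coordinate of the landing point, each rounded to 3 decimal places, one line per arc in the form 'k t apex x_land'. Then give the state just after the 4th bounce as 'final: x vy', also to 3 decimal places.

1 5.019 38.332 63.438
2 4.043 20.427 114.536
3 2.951 10.886 151.837
4 2.154 5.801 179.066
final: 179.066 7.863

Arc 1: start y=13.020, vy=22.500 → t=5.019, apex=38.332, x_land=63.438, impact vy=-27.688
  bounce: vy ← 0.73·27.688 = 20.213
Arc 2: start y=0.000, vy=20.213 → t=4.043, apex=20.427, x_land=114.536, impact vy=-20.213
  bounce: vy ← 0.73·20.213 = 14.755
Arc 3: start y=0.000, vy=14.755 → t=2.951, apex=10.886, x_land=151.837, impact vy=-14.755
  bounce: vy ← 0.73·14.755 = 10.771
Arc 4: start y=0.000, vy=10.771 → t=2.154, apex=5.801, x_land=179.066, impact vy=-10.771
  bounce: vy ← 0.73·10.771 = 7.863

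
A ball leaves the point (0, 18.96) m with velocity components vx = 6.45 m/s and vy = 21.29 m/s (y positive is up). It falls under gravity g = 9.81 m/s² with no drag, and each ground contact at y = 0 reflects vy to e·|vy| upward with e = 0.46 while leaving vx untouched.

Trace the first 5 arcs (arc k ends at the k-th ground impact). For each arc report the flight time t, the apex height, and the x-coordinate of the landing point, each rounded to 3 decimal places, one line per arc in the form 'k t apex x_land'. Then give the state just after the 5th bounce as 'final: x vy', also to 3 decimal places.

1 5.099 42.062 32.886
2 2.694 8.900 50.263
3 1.239 1.883 58.256
4 0.570 0.399 61.933
5 0.262 0.084 63.625
final: 63.625 0.592

Arc 1: start y=18.960, vy=21.290 → t=5.099, apex=42.062, x_land=32.886, impact vy=-28.727
  bounce: vy ← 0.46·28.727 = 13.215
Arc 2: start y=0.000, vy=13.215 → t=2.694, apex=8.900, x_land=50.263, impact vy=-13.215
  bounce: vy ← 0.46·13.215 = 6.079
Arc 3: start y=0.000, vy=6.079 → t=1.239, apex=1.883, x_land=58.256, impact vy=-6.079
  bounce: vy ← 0.46·6.079 = 2.796
Arc 4: start y=0.000, vy=2.796 → t=0.570, apex=0.399, x_land=61.933, impact vy=-2.796
  bounce: vy ← 0.46·2.796 = 1.286
Arc 5: start y=0.000, vy=1.286 → t=0.262, apex=0.084, x_land=63.625, impact vy=-1.286
  bounce: vy ← 0.46·1.286 = 0.592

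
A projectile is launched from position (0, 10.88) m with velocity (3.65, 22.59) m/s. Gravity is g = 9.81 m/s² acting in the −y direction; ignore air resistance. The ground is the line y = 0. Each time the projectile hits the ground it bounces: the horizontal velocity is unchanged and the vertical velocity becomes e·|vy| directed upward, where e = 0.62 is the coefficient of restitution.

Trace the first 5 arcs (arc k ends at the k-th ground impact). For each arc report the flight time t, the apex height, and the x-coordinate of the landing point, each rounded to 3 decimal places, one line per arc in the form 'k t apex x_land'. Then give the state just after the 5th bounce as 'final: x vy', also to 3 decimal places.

Arc 1: start y=10.880, vy=22.590 → t=5.045, apex=36.890, x_land=18.415, impact vy=-26.903
  bounce: vy ← 0.62·26.903 = 16.680
Arc 2: start y=0.000, vy=16.680 → t=3.401, apex=14.180, x_land=30.827, impact vy=-16.680
  bounce: vy ← 0.62·16.680 = 10.342
Arc 3: start y=0.000, vy=10.342 → t=2.108, apex=5.451, x_land=38.523, impact vy=-10.342
  bounce: vy ← 0.62·10.342 = 6.412
Arc 4: start y=0.000, vy=6.412 → t=1.307, apex=2.095, x_land=43.294, impact vy=-6.412
  bounce: vy ← 0.62·6.412 = 3.975
Arc 5: start y=0.000, vy=3.975 → t=0.810, apex=0.805, x_land=46.252, impact vy=-3.975
  bounce: vy ← 0.62·3.975 = 2.465

1 5.045 36.890 18.415
2 3.401 14.180 30.827
3 2.108 5.451 38.523
4 1.307 2.095 43.294
5 0.810 0.805 46.252
final: 46.252 2.465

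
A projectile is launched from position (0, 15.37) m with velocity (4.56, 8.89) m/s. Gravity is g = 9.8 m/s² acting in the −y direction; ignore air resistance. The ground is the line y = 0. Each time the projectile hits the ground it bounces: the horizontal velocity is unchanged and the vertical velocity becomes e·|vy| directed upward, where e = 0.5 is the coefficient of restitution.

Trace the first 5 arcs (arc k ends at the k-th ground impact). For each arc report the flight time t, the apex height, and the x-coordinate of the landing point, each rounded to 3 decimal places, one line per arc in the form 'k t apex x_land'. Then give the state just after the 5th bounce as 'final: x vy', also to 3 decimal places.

Arc 1: start y=15.370, vy=8.890 → t=2.897, apex=19.402, x_land=13.210, impact vy=-19.501
  bounce: vy ← 0.5·19.501 = 9.750
Arc 2: start y=0.000, vy=9.750 → t=1.990, apex=4.851, x_land=22.284, impact vy=-9.750
  bounce: vy ← 0.5·9.750 = 4.875
Arc 3: start y=0.000, vy=4.875 → t=0.995, apex=1.213, x_land=26.821, impact vy=-4.875
  bounce: vy ← 0.5·4.875 = 2.438
Arc 4: start y=0.000, vy=2.438 → t=0.497, apex=0.303, x_land=29.090, impact vy=-2.438
  bounce: vy ← 0.5·2.438 = 1.219
Arc 5: start y=0.000, vy=1.219 → t=0.249, apex=0.076, x_land=30.224, impact vy=-1.219
  bounce: vy ← 0.5·1.219 = 0.609

1 2.897 19.402 13.210
2 1.990 4.851 22.284
3 0.995 1.213 26.821
4 0.497 0.303 29.090
5 0.249 0.076 30.224
final: 30.224 0.609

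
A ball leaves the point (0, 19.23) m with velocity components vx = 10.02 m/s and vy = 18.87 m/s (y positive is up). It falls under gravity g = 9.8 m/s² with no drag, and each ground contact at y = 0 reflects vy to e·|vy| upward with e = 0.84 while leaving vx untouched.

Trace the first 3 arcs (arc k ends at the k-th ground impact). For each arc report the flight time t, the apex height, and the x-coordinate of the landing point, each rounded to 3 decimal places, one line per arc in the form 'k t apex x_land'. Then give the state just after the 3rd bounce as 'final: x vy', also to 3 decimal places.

1 4.688 37.397 46.975
2 4.641 26.387 93.480
3 3.899 18.619 132.544
final: 132.544 16.047

Arc 1: start y=19.230, vy=18.870 → t=4.688, apex=37.397, x_land=46.975, impact vy=-27.074
  bounce: vy ← 0.84·27.074 = 22.742
Arc 2: start y=0.000, vy=22.742 → t=4.641, apex=26.387, x_land=93.480, impact vy=-22.742
  bounce: vy ← 0.84·22.742 = 19.103
Arc 3: start y=0.000, vy=19.103 → t=3.899, apex=18.619, x_land=132.544, impact vy=-19.103
  bounce: vy ← 0.84·19.103 = 16.047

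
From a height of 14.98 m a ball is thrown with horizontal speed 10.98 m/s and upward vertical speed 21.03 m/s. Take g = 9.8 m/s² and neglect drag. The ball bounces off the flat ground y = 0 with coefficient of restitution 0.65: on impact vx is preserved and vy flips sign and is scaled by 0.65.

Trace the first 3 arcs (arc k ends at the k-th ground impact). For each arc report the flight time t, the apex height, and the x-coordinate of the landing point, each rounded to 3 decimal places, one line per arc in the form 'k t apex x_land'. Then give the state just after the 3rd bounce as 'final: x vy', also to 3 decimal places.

1 4.914 37.544 53.955
2 3.598 15.862 93.467
3 2.339 6.702 119.149
final: 119.149 7.450

Arc 1: start y=14.980, vy=21.030 → t=4.914, apex=37.544, x_land=53.955, impact vy=-27.127
  bounce: vy ← 0.65·27.127 = 17.632
Arc 2: start y=0.000, vy=17.632 → t=3.598, apex=15.862, x_land=93.467, impact vy=-17.632
  bounce: vy ← 0.65·17.632 = 11.461
Arc 3: start y=0.000, vy=11.461 → t=2.339, apex=6.702, x_land=119.149, impact vy=-11.461
  bounce: vy ← 0.65·11.461 = 7.450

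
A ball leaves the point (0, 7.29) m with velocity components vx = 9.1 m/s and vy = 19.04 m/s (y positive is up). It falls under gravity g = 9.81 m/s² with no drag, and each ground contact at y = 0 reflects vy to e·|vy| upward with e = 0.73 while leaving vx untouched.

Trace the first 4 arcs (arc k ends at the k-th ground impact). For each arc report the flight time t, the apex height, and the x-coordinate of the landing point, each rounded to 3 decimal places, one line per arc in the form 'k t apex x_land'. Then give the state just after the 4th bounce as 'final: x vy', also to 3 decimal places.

1 4.233 25.767 38.519
2 3.346 13.731 68.971
3 2.443 7.317 91.200
4 1.783 3.899 107.428
final: 107.428 6.385

Arc 1: start y=7.290, vy=19.040 → t=4.233, apex=25.767, x_land=38.519, impact vy=-22.484
  bounce: vy ← 0.73·22.484 = 16.414
Arc 2: start y=0.000, vy=16.414 → t=3.346, apex=13.731, x_land=68.971, impact vy=-16.414
  bounce: vy ← 0.73·16.414 = 11.982
Arc 3: start y=0.000, vy=11.982 → t=2.443, apex=7.317, x_land=91.200, impact vy=-11.982
  bounce: vy ← 0.73·11.982 = 8.747
Arc 4: start y=0.000, vy=8.747 → t=1.783, apex=3.899, x_land=107.428, impact vy=-8.747
  bounce: vy ← 0.73·8.747 = 6.385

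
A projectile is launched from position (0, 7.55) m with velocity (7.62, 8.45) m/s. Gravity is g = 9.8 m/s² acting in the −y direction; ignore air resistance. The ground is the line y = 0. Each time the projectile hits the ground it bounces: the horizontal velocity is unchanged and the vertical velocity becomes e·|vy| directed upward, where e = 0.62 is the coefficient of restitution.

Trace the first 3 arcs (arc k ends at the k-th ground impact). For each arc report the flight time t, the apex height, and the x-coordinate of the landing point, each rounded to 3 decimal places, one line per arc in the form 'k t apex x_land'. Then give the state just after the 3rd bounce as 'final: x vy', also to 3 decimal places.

Arc 1: start y=7.550, vy=8.450 → t=2.374, apex=11.193, x_land=18.087, impact vy=-14.812
  bounce: vy ← 0.62·14.812 = 9.183
Arc 2: start y=0.000, vy=9.183 → t=1.874, apex=4.303, x_land=32.368, impact vy=-9.183
  bounce: vy ← 0.62·9.183 = 5.694
Arc 3: start y=0.000, vy=5.694 → t=1.162, apex=1.654, x_land=41.222, impact vy=-5.694
  bounce: vy ← 0.62·5.694 = 3.530

1 2.374 11.193 18.087
2 1.874 4.303 32.368
3 1.162 1.654 41.222
final: 41.222 3.530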